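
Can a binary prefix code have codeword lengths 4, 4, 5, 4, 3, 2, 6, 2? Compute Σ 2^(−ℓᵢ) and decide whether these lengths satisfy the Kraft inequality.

0.859375; yes

With common denominator 2^6 = 64: Σ 2^(−ℓᵢ) = 4/64 + 4/64 + 2/64 + 4/64 + 8/64 + 16/64 + 1/64 + 16/64 = 55/64 = 0.859375.
Kraft's inequality requires Σ ≤ 1; here Σ = 0.859375 ≤ 1, so such a prefix code exists.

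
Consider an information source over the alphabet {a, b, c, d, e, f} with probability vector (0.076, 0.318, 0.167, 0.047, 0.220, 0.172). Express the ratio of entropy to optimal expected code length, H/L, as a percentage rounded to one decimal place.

98.0%

Entropy H = −Σ p log₂ p ≈ 2.3641 bits.
Huffman merges: 47/1000+19/250→123/1000; 123/1000+167/1000→29/100; 43/250+11/50→49/125; 29/100+159/500→76/125; 49/125+76/125→1. L = 2413/1000 ≈ 2.4130.
Efficiency = H/L = 2.3641/2.4130 = 98.0%.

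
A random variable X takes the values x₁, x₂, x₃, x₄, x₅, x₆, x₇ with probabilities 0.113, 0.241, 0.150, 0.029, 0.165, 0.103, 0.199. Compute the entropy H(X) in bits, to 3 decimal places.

2.639 bits

H = −Σ pᵢ log₂ pᵢ.
−0.113·log₂(0.113) = 0.3555
−0.241·log₂(0.241) = 0.4947
−0.150·log₂(0.150) = 0.4105
−0.029·log₂(0.029) = 0.1481
−0.165·log₂(0.165) = 0.4289
−0.103·log₂(0.103) = 0.3378
−0.199·log₂(0.199) = 0.4635
Sum ≈ 2.6391 → 2.639 bits.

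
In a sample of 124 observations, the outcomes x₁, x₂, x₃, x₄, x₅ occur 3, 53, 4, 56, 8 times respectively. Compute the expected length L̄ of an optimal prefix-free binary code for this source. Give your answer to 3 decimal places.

1.726 bits/symbol

Probabilities are the counts divided by 124.
Repeatedly combine the two least-probable nodes; the expected code length is the sum of the merged weights.
merge 3/124 + 1/31 → 7/124
merge 7/124 + 2/31 → 15/124
merge 15/124 + 53/124 → 17/31
merge 14/31 + 17/31 → 1
L = 7/124 + 15/124 + 17/31 + 1 = 107/62 ≈ 1.726 bits/symbol.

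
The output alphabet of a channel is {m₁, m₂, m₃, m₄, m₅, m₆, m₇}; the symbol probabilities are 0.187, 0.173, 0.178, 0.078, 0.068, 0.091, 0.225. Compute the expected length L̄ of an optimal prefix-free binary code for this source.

Repeatedly combine the two least-probable nodes; the expected code length is the sum of the merged weights.
merge 17/250 + 39/500 → 73/500
merge 91/1000 + 73/500 → 237/1000
merge 173/1000 + 89/500 → 351/1000
merge 187/1000 + 9/40 → 103/250
merge 237/1000 + 351/1000 → 147/250
merge 103/250 + 147/250 → 1
L = 73/500 + 237/1000 + 351/1000 + 103/250 + 147/250 + 1 = 1367/500 = 2.734 bits/symbol.

2.734 bits/symbol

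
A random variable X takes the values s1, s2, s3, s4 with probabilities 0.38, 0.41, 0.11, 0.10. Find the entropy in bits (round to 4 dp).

H = −Σ pᵢ log₂ pᵢ.
−0.38·log₂(0.38) = 0.5305
−0.41·log₂(0.41) = 0.5274
−0.11·log₂(0.11) = 0.3503
−0.10·log₂(0.10) = 0.3322
Sum ≈ 1.7403 → 1.7403 bits.

1.7403 bits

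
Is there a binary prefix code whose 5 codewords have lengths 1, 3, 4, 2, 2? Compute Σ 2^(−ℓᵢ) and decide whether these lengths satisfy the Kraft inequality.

With common denominator 2^4 = 16: Σ 2^(−ℓᵢ) = 8/16 + 2/16 + 1/16 + 4/16 + 4/16 = 19/16 = 1.1875.
Kraft's inequality requires Σ ≤ 1; here Σ = 1.1875 > 1, so no such prefix code exists.

1.1875; no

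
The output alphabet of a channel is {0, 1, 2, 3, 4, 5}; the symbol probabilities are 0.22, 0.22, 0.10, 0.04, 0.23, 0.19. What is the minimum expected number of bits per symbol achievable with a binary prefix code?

2.47 bits/symbol

Repeatedly combine the two least-probable nodes; the expected code length is the sum of the merged weights.
merge 1/25 + 1/10 → 7/50
merge 7/50 + 19/100 → 33/100
merge 11/50 + 11/50 → 11/25
merge 23/100 + 33/100 → 14/25
merge 11/25 + 14/25 → 1
L = 7/50 + 33/100 + 11/25 + 14/25 + 1 = 247/100 = 2.47 bits/symbol.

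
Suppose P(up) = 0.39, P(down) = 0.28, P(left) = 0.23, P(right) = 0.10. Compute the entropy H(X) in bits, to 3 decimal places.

H = −Σ pᵢ log₂ pᵢ.
−0.39·log₂(0.39) = 0.5298
−0.28·log₂(0.28) = 0.5142
−0.23·log₂(0.23) = 0.4877
−0.10·log₂(0.10) = 0.3322
Sum ≈ 1.8639 → 1.864 bits.

1.864 bits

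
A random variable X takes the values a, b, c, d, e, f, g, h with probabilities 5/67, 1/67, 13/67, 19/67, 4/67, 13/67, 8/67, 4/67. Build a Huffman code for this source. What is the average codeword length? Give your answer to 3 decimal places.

2.731 bits/symbol

Repeatedly combine the two least-probable nodes; the expected code length is the sum of the merged weights.
merge 1/67 + 4/67 → 5/67
merge 4/67 + 5/67 → 9/67
merge 5/67 + 8/67 → 13/67
merge 9/67 + 13/67 → 22/67
merge 13/67 + 13/67 → 26/67
merge 19/67 + 22/67 → 41/67
merge 26/67 + 41/67 → 1
L = 5/67 + 9/67 + 13/67 + 22/67 + 26/67 + 41/67 + 1 = 183/67 ≈ 2.731 bits/symbol.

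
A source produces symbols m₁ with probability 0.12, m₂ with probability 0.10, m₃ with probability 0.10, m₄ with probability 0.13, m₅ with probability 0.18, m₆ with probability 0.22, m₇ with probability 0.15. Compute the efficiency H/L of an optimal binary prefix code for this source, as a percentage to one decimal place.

98.9%

Entropy H = −Σ p log₂ p ≈ 2.7505 bits.
Huffman merges: 1/10+1/10→1/5; 3/25+13/100→1/4; 3/20+9/50→33/100; 1/5+11/50→21/50; 1/4+33/100→29/50; 21/50+29/50→1. L = 139/50 ≈ 2.7800.
Efficiency = H/L = 2.7505/2.7800 = 98.9%.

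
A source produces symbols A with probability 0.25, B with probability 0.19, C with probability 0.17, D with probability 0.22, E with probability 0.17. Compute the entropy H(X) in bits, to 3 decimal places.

H = −Σ pᵢ log₂ pᵢ.
−0.25·log₂(0.25) = 0.5000
−0.19·log₂(0.19) = 0.4552
−0.17·log₂(0.17) = 0.4346
−0.22·log₂(0.22) = 0.4806
−0.17·log₂(0.17) = 0.4346
Sum ≈ 2.3050 → 2.305 bits.

2.305 bits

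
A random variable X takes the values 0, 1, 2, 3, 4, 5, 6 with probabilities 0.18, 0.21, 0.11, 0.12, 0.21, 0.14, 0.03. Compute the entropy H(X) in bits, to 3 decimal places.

H = −Σ pᵢ log₂ pᵢ.
−0.18·log₂(0.18) = 0.4453
−0.21·log₂(0.21) = 0.4728
−0.11·log₂(0.11) = 0.3503
−0.12·log₂(0.12) = 0.3671
−0.21·log₂(0.21) = 0.4728
−0.14·log₂(0.14) = 0.3971
−0.03·log₂(0.03) = 0.1518
Sum ≈ 2.6572 → 2.657 bits.

2.657 bits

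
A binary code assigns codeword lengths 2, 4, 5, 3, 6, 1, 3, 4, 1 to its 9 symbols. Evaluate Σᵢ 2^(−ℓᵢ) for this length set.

With common denominator 2^6 = 64: Σ 2^(−ℓᵢ) = 16/64 + 4/64 + 2/64 + 8/64 + 1/64 + 32/64 + 8/64 + 4/64 + 32/64 = 107/64 = 1.671875.

1.671875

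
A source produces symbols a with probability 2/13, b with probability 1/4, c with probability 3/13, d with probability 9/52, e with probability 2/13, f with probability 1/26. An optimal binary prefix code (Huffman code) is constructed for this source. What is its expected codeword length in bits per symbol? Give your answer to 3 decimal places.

2.519 bits/symbol

Repeatedly combine the two least-probable nodes; the expected code length is the sum of the merged weights.
merge 1/26 + 2/13 → 5/26
merge 2/13 + 9/52 → 17/52
merge 5/26 + 3/13 → 11/26
merge 1/4 + 17/52 → 15/26
merge 11/26 + 15/26 → 1
L = 5/26 + 17/52 + 11/26 + 15/26 + 1 = 131/52 ≈ 2.519 bits/symbol.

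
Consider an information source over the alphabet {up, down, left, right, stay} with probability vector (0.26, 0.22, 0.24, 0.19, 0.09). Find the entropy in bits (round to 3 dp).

2.248 bits

H = −Σ pᵢ log₂ pᵢ.
−0.26·log₂(0.26) = 0.5053
−0.22·log₂(0.22) = 0.4806
−0.24·log₂(0.24) = 0.4941
−0.19·log₂(0.19) = 0.4552
−0.09·log₂(0.09) = 0.3127
Sum ≈ 2.2479 → 2.248 bits.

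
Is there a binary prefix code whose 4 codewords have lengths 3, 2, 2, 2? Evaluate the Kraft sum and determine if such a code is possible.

With common denominator 2^3 = 8: Σ 2^(−ℓᵢ) = 1/8 + 2/8 + 2/8 + 2/8 = 7/8 = 0.875.
Kraft's inequality requires Σ ≤ 1; here Σ = 0.875 ≤ 1, so such a prefix code exists.

0.875; yes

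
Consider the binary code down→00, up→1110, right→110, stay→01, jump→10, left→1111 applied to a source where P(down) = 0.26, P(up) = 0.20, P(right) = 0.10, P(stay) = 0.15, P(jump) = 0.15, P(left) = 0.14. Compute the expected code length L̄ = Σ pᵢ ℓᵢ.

2.78 bits/symbol

L̄ = Σ pᵢ·ℓᵢ = 0.26·2 + 0.20·4 + 0.10·3 + 0.15·2 + 0.15·2 + 0.14·4 = 2.78 bits/symbol.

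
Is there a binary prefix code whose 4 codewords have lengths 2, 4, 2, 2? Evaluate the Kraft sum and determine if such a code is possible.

With common denominator 2^4 = 16: Σ 2^(−ℓᵢ) = 4/16 + 1/16 + 4/16 + 4/16 = 13/16 = 0.8125.
Kraft's inequality requires Σ ≤ 1; here Σ = 0.8125 ≤ 1, so such a prefix code exists.

0.8125; yes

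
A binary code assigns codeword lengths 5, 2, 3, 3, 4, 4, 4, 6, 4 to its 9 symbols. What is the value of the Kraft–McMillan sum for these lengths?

0.796875

With common denominator 2^6 = 64: Σ 2^(−ℓᵢ) = 2/64 + 16/64 + 8/64 + 8/64 + 4/64 + 4/64 + 4/64 + 1/64 + 4/64 = 51/64 = 0.796875.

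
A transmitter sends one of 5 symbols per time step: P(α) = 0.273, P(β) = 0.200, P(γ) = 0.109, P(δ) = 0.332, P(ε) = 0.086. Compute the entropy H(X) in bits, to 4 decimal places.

H = −Σ pᵢ log₂ pᵢ.
−0.273·log₂(0.273) = 0.5113
−0.200·log₂(0.200) = 0.4644
−0.109·log₂(0.109) = 0.3485
−0.332·log₂(0.332) = 0.5281
−0.086·log₂(0.086) = 0.3044
Sum ≈ 2.1568 → 2.1568 bits.

2.1568 bits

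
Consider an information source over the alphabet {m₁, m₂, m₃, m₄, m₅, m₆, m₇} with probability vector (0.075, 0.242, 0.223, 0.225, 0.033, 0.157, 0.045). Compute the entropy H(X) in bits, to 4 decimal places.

H = −Σ pᵢ log₂ pᵢ.
−0.075·log₂(0.075) = 0.2803
−0.242·log₂(0.242) = 0.4954
−0.223·log₂(0.223) = 0.4828
−0.225·log₂(0.225) = 0.4842
−0.033·log₂(0.033) = 0.1624
−0.157·log₂(0.157) = 0.4194
−0.045·log₂(0.045) = 0.2013
Sum ≈ 2.5257 → 2.5257 bits.

2.5257 bits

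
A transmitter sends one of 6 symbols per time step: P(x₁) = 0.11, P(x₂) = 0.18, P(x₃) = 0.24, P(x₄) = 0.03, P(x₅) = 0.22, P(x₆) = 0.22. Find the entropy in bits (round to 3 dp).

H = −Σ pᵢ log₂ pᵢ.
−0.11·log₂(0.11) = 0.3503
−0.18·log₂(0.18) = 0.4453
−0.24·log₂(0.24) = 0.4941
−0.03·log₂(0.03) = 0.1518
−0.22·log₂(0.22) = 0.4806
−0.22·log₂(0.22) = 0.4806
Sum ≈ 2.4026 → 2.403 bits.

2.403 bits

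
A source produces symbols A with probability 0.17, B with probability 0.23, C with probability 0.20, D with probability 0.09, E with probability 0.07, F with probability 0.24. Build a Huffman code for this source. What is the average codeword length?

Repeatedly combine the two least-probable nodes; the expected code length is the sum of the merged weights.
merge 7/100 + 9/100 → 4/25
merge 4/25 + 17/100 → 33/100
merge 1/5 + 23/100 → 43/100
merge 6/25 + 33/100 → 57/100
merge 43/100 + 57/100 → 1
L = 4/25 + 33/100 + 43/100 + 57/100 + 1 = 249/100 = 2.49 bits/symbol.

2.49 bits/symbol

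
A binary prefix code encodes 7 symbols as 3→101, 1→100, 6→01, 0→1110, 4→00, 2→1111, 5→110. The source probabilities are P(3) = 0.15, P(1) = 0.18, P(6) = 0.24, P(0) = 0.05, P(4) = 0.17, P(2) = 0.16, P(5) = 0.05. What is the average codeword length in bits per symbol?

2.8 bits/symbol

L̄ = Σ pᵢ·ℓᵢ = 0.15·3 + 0.18·3 + 0.24·2 + 0.05·4 + 0.17·2 + 0.16·4 + 0.05·3 = 2.8 bits/symbol.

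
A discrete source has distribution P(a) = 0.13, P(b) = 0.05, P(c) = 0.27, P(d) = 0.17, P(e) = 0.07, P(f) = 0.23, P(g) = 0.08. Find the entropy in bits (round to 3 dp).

H = −Σ pᵢ log₂ pᵢ.
−0.13·log₂(0.13) = 0.3826
−0.05·log₂(0.05) = 0.2161
−0.27·log₂(0.27) = 0.5100
−0.17·log₂(0.17) = 0.4346
−0.07·log₂(0.07) = 0.2686
−0.23·log₂(0.23) = 0.4877
−0.08·log₂(0.08) = 0.2915
Sum ≈ 2.5911 → 2.591 bits.

2.591 bits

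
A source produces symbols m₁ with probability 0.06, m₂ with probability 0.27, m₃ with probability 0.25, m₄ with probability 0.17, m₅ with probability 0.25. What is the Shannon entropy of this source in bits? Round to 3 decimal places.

2.188 bits

H = −Σ pᵢ log₂ pᵢ.
−0.06·log₂(0.06) = 0.2435
−0.27·log₂(0.27) = 0.5100
−0.25·log₂(0.25) = 0.5000
−0.17·log₂(0.17) = 0.4346
−0.25·log₂(0.25) = 0.5000
Sum ≈ 2.1881 → 2.188 bits.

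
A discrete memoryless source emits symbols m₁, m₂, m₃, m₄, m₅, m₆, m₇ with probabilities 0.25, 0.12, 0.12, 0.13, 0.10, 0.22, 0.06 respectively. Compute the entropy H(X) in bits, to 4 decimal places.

2.6731 bits

H = −Σ pᵢ log₂ pᵢ.
−0.25·log₂(0.25) = 0.5000
−0.12·log₂(0.12) = 0.3671
−0.12·log₂(0.12) = 0.3671
−0.13·log₂(0.13) = 0.3826
−0.10·log₂(0.10) = 0.3322
−0.22·log₂(0.22) = 0.4806
−0.06·log₂(0.06) = 0.2435
Sum ≈ 2.6731 → 2.6731 bits.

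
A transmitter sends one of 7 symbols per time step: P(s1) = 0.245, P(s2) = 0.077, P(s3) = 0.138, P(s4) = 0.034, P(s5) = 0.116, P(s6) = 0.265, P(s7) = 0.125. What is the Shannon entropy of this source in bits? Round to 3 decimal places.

H = −Σ pᵢ log₂ pᵢ.
−0.245·log₂(0.245) = 0.4971
−0.077·log₂(0.077) = 0.2848
−0.138·log₂(0.138) = 0.3943
−0.034·log₂(0.034) = 0.1659
−0.116·log₂(0.116) = 0.3605
−0.265·log₂(0.265) = 0.5077
−0.125·log₂(0.125) = 0.3750
Sum ≈ 2.5854 → 2.585 bits.

2.585 bits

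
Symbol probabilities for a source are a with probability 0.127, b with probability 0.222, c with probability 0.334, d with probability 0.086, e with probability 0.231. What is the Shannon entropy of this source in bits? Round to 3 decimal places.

2.181 bits

H = −Σ pᵢ log₂ pᵢ.
−0.127·log₂(0.127) = 0.3781
−0.222·log₂(0.222) = 0.4820
−0.334·log₂(0.334) = 0.5284
−0.086·log₂(0.086) = 0.3044
−0.231·log₂(0.231) = 0.4883
Sum ≈ 2.1813 → 2.181 bits.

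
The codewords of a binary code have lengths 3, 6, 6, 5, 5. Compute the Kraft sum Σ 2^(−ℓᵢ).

With common denominator 2^6 = 64: Σ 2^(−ℓᵢ) = 8/64 + 1/64 + 1/64 + 2/64 + 2/64 = 14/64 = 0.21875.

0.21875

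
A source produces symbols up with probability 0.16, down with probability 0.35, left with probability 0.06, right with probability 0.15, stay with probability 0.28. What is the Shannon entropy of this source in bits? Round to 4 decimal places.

H = −Σ pᵢ log₂ pᵢ.
−0.16·log₂(0.16) = 0.4230
−0.35·log₂(0.35) = 0.5301
−0.06·log₂(0.06) = 0.2435
−0.15·log₂(0.15) = 0.4105
−0.28·log₂(0.28) = 0.5142
Sum ≈ 2.1214 → 2.1214 bits.

2.1214 bits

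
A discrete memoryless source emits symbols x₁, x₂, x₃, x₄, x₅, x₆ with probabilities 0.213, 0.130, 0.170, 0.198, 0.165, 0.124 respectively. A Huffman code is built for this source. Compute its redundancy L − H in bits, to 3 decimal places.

0.032 bits

Entropy H = −Σ p log₂ p ≈ 2.5574 bits.
Huffman merges: 31/250+13/100→127/500; 33/200+17/100→67/200; 99/500+213/1000→411/1000; 127/500+67/200→589/1000; 411/1000+589/1000→1. L = 2589/1000 ≈ 2.5890.
L − H = 2.5890 − 2.5574 = 0.032 bits.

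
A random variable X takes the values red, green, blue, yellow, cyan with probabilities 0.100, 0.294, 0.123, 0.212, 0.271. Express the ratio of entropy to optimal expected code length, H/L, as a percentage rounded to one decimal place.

Entropy H = −Σ p log₂ p ≈ 2.2082 bits.
Huffman merges: 1/10+123/1000→223/1000; 53/250+223/1000→87/200; 271/1000+147/500→113/200; 87/200+113/200→1. L = 2223/1000 ≈ 2.2230.
Efficiency = H/L = 2.2082/2.2230 = 99.3%.

99.3%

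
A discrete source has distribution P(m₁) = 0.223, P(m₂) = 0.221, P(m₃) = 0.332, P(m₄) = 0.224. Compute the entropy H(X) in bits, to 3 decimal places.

H = −Σ pᵢ log₂ pᵢ.
−0.223·log₂(0.223) = 0.4828
−0.221·log₂(0.221) = 0.4813
−0.332·log₂(0.332) = 0.5281
−0.224·log₂(0.224) = 0.4835
Sum ≈ 1.9757 → 1.976 bits.

1.976 bits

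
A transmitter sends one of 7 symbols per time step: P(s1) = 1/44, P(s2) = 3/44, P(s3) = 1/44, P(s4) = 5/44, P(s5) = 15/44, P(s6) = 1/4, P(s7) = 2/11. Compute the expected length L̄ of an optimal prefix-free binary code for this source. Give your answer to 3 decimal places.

Repeatedly combine the two least-probable nodes; the expected code length is the sum of the merged weights.
merge 1/44 + 1/44 → 1/22
merge 1/22 + 3/44 → 5/44
merge 5/44 + 5/44 → 5/22
merge 2/11 + 5/22 → 9/22
merge 1/4 + 15/44 → 13/22
merge 9/22 + 13/22 → 1
L = 1/22 + 5/44 + 5/22 + 9/22 + 13/22 + 1 = 105/44 ≈ 2.386 bits/symbol.

2.386 bits/symbol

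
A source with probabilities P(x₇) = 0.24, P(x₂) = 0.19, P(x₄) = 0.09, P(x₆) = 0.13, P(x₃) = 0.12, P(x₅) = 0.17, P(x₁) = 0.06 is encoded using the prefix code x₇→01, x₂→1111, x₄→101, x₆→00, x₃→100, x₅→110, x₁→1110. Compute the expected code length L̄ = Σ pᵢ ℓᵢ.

2.88 bits/symbol

L̄ = Σ pᵢ·ℓᵢ = 0.24·2 + 0.19·4 + 0.09·3 + 0.13·2 + 0.12·3 + 0.17·3 + 0.06·4 = 2.88 bits/symbol.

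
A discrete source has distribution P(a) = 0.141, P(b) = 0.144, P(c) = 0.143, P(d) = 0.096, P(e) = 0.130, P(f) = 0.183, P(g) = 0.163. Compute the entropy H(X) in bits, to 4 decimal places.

H = −Σ pᵢ log₂ pᵢ.
−0.141·log₂(0.141) = 0.3985
−0.144·log₂(0.144) = 0.4026
−0.143·log₂(0.143) = 0.4012
−0.096·log₂(0.096) = 0.3246
−0.130·log₂(0.130) = 0.3826
−0.183·log₂(0.183) = 0.4484
−0.163·log₂(0.163) = 0.4266
Sum ≈ 2.7845 → 2.7845 bits.

2.7845 bits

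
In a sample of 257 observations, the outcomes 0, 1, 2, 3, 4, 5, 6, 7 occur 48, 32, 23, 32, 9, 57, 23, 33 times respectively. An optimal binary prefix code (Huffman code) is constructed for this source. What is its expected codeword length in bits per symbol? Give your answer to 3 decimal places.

Probabilities are the counts divided by 257.
Repeatedly combine the two least-probable nodes; the expected code length is the sum of the merged weights.
merge 9/257 + 23/257 → 32/257
merge 23/257 + 32/257 → 55/257
merge 32/257 + 32/257 → 64/257
merge 33/257 + 48/257 → 81/257
merge 55/257 + 57/257 → 112/257
merge 64/257 + 81/257 → 145/257
merge 112/257 + 145/257 → 1
L = 32/257 + 55/257 + 64/257 + 81/257 + 112/257 + 145/257 + 1 = 746/257 ≈ 2.903 bits/symbol.

2.903 bits/symbol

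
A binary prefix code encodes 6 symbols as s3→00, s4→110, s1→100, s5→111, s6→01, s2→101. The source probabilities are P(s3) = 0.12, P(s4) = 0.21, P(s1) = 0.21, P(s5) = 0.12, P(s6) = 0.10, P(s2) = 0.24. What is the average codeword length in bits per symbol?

2.78 bits/symbol

L̄ = Σ pᵢ·ℓᵢ = 0.12·2 + 0.21·3 + 0.21·3 + 0.12·3 + 0.10·2 + 0.24·3 = 2.78 bits/symbol.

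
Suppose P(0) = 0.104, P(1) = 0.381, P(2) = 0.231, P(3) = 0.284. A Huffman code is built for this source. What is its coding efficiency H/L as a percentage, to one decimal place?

Entropy H = −Σ p log₂ p ≈ 1.8741 bits.
Huffman merges: 13/125+231/1000→67/200; 71/250+67/200→619/1000; 381/1000+619/1000→1. L = 977/500 ≈ 1.9540.
Efficiency = H/L = 1.8741/1.9540 = 95.9%.

95.9%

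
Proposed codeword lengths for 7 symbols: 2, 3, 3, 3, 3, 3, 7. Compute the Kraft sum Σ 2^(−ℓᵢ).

With common denominator 2^7 = 128: Σ 2^(−ℓᵢ) = 32/128 + 16/128 + 16/128 + 16/128 + 16/128 + 16/128 + 1/128 = 113/128 = 0.8828125.

0.8828125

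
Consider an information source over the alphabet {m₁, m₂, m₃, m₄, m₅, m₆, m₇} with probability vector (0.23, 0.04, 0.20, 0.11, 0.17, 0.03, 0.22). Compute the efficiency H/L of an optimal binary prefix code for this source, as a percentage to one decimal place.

Entropy H = −Σ p log₂ p ≈ 2.5550 bits.
Huffman merges: 3/100+1/25→7/100; 7/100+11/100→9/50; 17/100+9/50→7/20; 1/5+11/50→21/50; 23/100+7/20→29/50; 21/50+29/50→1. L = 13/5 ≈ 2.6000.
Efficiency = H/L = 2.5550/2.6000 = 98.3%.

98.3%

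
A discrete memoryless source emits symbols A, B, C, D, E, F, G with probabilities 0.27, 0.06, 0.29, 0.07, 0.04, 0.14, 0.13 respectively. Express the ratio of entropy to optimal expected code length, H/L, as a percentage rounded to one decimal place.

Entropy H = −Σ p log₂ p ≈ 2.5055 bits.
Huffman merges: 1/25+3/50→1/10; 7/100+1/10→17/100; 13/100+7/50→27/100; 17/100+27/100→11/25; 27/100+29/100→14/25; 11/25+14/25→1. L = 127/50 ≈ 2.5400.
Efficiency = H/L = 2.5055/2.5400 = 98.6%.

98.6%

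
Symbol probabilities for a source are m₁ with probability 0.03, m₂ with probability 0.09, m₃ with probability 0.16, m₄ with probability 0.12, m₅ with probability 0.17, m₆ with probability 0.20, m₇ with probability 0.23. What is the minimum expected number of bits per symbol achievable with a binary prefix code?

2.69 bits/symbol

Repeatedly combine the two least-probable nodes; the expected code length is the sum of the merged weights.
merge 3/100 + 9/100 → 3/25
merge 3/25 + 3/25 → 6/25
merge 4/25 + 17/100 → 33/100
merge 1/5 + 23/100 → 43/100
merge 6/25 + 33/100 → 57/100
merge 43/100 + 57/100 → 1
L = 3/25 + 6/25 + 33/100 + 43/100 + 57/100 + 1 = 269/100 = 2.69 bits/symbol.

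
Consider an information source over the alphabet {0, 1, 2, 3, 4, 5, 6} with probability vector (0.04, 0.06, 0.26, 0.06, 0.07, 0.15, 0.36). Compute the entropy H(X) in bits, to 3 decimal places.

H = −Σ pᵢ log₂ pᵢ.
−0.04·log₂(0.04) = 0.1858
−0.06·log₂(0.06) = 0.2435
−0.26·log₂(0.26) = 0.5053
−0.06·log₂(0.06) = 0.2435
−0.07·log₂(0.07) = 0.2686
−0.15·log₂(0.15) = 0.4105
−0.36·log₂(0.36) = 0.5306
Sum ≈ 2.3878 → 2.388 bits.

2.388 bits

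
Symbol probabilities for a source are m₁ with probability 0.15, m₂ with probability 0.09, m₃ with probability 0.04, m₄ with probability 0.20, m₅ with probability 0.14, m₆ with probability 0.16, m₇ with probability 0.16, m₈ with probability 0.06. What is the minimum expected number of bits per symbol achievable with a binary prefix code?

Repeatedly combine the two least-probable nodes; the expected code length is the sum of the merged weights.
merge 1/25 + 3/50 → 1/10
merge 9/100 + 1/10 → 19/100
merge 7/50 + 3/20 → 29/100
merge 4/25 + 4/25 → 8/25
merge 19/100 + 1/5 → 39/100
merge 29/100 + 8/25 → 61/100
merge 39/100 + 61/100 → 1
L = 1/10 + 19/100 + 29/100 + 8/25 + 39/100 + 61/100 + 1 = 29/10 = 2.9 bits/symbol.

2.9 bits/symbol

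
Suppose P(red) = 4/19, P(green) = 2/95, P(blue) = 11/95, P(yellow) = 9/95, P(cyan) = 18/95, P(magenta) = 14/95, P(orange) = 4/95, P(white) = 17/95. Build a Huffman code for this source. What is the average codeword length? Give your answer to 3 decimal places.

2.821 bits/symbol

Repeatedly combine the two least-probable nodes; the expected code length is the sum of the merged weights.
merge 2/95 + 4/95 → 6/95
merge 6/95 + 9/95 → 3/19
merge 11/95 + 14/95 → 5/19
merge 3/19 + 17/95 → 32/95
merge 18/95 + 4/19 → 2/5
merge 5/19 + 32/95 → 3/5
merge 2/5 + 3/5 → 1
L = 6/95 + 3/19 + 5/19 + 32/95 + 2/5 + 3/5 + 1 = 268/95 ≈ 2.821 bits/symbol.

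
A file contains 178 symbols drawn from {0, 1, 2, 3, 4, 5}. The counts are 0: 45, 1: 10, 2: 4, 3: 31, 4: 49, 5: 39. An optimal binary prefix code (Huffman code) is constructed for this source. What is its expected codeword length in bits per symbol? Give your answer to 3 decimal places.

Probabilities are the counts divided by 178.
Repeatedly combine the two least-probable nodes; the expected code length is the sum of the merged weights.
merge 2/89 + 5/89 → 7/89
merge 7/89 + 31/178 → 45/178
merge 39/178 + 45/178 → 42/89
merge 45/178 + 49/178 → 47/89
merge 42/89 + 47/89 → 1
L = 7/89 + 45/178 + 42/89 + 47/89 + 1 = 415/178 ≈ 2.331 bits/symbol.

2.331 bits/symbol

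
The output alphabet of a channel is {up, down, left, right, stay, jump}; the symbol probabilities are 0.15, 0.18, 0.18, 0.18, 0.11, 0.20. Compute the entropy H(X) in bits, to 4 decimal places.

2.5611 bits

H = −Σ pᵢ log₂ pᵢ.
−0.15·log₂(0.15) = 0.4105
−0.18·log₂(0.18) = 0.4453
−0.18·log₂(0.18) = 0.4453
−0.18·log₂(0.18) = 0.4453
−0.11·log₂(0.11) = 0.3503
−0.20·log₂(0.20) = 0.4644
Sum ≈ 2.5611 → 2.5611 bits.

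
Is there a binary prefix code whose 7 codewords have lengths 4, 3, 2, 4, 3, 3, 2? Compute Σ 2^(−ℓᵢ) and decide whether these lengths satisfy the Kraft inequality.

With common denominator 2^4 = 16: Σ 2^(−ℓᵢ) = 1/16 + 2/16 + 4/16 + 1/16 + 2/16 + 2/16 + 4/16 = 16/16 = 1.
Kraft's inequality requires Σ ≤ 1; here Σ = 1 ≤ 1, so such a prefix code exists.

1; yes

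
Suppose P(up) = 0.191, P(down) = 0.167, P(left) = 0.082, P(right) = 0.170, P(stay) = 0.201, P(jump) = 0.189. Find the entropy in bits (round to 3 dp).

2.537 bits

H = −Σ pᵢ log₂ pᵢ.
−0.191·log₂(0.191) = 0.4562
−0.167·log₂(0.167) = 0.4312
−0.082·log₂(0.082) = 0.2959
−0.170·log₂(0.170) = 0.4346
−0.201·log₂(0.201) = 0.4653
−0.189·log₂(0.189) = 0.4543
Sum ≈ 2.5374 → 2.537 bits.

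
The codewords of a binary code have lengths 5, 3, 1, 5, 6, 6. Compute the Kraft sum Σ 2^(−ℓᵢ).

0.71875

With common denominator 2^6 = 64: Σ 2^(−ℓᵢ) = 2/64 + 8/64 + 32/64 + 2/64 + 1/64 + 1/64 = 46/64 = 0.71875.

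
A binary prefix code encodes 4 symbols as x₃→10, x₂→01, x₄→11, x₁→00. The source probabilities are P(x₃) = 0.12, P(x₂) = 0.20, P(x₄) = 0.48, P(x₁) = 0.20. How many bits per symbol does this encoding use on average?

2 bits/symbol

L̄ = Σ pᵢ·ℓᵢ = 0.12·2 + 0.20·2 + 0.48·2 + 0.20·2 = 2 bits/symbol.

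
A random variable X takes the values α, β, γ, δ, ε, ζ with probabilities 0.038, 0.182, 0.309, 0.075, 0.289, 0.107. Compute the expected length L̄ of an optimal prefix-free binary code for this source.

2.333 bits/symbol

Repeatedly combine the two least-probable nodes; the expected code length is the sum of the merged weights.
merge 19/500 + 3/40 → 113/1000
merge 107/1000 + 113/1000 → 11/50
merge 91/500 + 11/50 → 201/500
merge 289/1000 + 309/1000 → 299/500
merge 201/500 + 299/500 → 1
L = 113/1000 + 11/50 + 201/500 + 299/500 + 1 = 2333/1000 = 2.333 bits/symbol.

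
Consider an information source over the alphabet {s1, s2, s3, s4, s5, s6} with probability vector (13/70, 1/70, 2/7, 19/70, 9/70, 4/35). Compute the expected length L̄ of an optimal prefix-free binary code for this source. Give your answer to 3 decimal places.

Repeatedly combine the two least-probable nodes; the expected code length is the sum of the merged weights.
merge 1/70 + 4/35 → 9/70
merge 9/70 + 9/70 → 9/35
merge 13/70 + 9/35 → 31/70
merge 19/70 + 2/7 → 39/70
merge 31/70 + 39/70 → 1
L = 9/70 + 9/35 + 31/70 + 39/70 + 1 = 167/70 ≈ 2.386 bits/symbol.

2.386 bits/symbol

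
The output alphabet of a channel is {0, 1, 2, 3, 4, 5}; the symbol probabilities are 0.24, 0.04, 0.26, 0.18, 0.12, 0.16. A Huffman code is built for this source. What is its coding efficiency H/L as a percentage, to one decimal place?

97.6%

Entropy H = −Σ p log₂ p ≈ 2.4206 bits.
Huffman merges: 1/25+3/25→4/25; 4/25+4/25→8/25; 9/50+6/25→21/50; 13/50+8/25→29/50; 21/50+29/50→1. L = 62/25 ≈ 2.4800.
Efficiency = H/L = 2.4206/2.4800 = 97.6%.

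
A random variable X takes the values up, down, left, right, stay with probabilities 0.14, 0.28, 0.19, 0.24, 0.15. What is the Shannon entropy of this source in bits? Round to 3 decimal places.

2.271 bits

H = −Σ pᵢ log₂ pᵢ.
−0.14·log₂(0.14) = 0.3971
−0.28·log₂(0.28) = 0.5142
−0.19·log₂(0.19) = 0.4552
−0.24·log₂(0.24) = 0.4941
−0.15·log₂(0.15) = 0.4105
Sum ≈ 2.2712 → 2.271 bits.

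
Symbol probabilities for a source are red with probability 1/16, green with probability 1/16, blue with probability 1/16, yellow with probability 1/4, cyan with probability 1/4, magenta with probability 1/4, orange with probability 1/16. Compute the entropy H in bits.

Each probability is a power of 1/2, so log₂(1/p) is an integer.
H = Σ p·log₂(1/p) = 1/16·4 + 1/16·4 + 1/16·4 + 1/4·2 + 1/4·2 + 1/4·2 + 1/16·4 = 2.5 bits.

2.5 bits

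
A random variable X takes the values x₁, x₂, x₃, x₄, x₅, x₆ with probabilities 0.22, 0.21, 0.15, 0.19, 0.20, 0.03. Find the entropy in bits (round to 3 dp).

2.435 bits

H = −Σ pᵢ log₂ pᵢ.
−0.22·log₂(0.22) = 0.4806
−0.21·log₂(0.21) = 0.4728
−0.15·log₂(0.15) = 0.4105
−0.19·log₂(0.19) = 0.4552
−0.20·log₂(0.20) = 0.4644
−0.03·log₂(0.03) = 0.1518
Sum ≈ 2.4353 → 2.435 bits.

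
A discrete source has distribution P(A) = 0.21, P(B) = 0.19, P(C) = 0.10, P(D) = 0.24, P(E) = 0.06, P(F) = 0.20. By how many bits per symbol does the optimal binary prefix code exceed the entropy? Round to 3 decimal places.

0.048 bits

Entropy H = −Σ p log₂ p ≈ 2.4623 bits.
Huffman merges: 3/50+1/10→4/25; 4/25+19/100→7/20; 1/5+21/100→41/100; 6/25+7/20→59/100; 41/100+59/100→1. L = 251/100 ≈ 2.5100.
L − H = 2.5100 − 2.4623 = 0.048 bits.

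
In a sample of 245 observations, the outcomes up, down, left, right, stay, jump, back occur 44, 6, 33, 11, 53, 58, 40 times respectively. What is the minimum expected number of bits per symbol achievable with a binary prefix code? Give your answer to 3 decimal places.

2.616 bits/symbol

Probabilities are the counts divided by 245.
Repeatedly combine the two least-probable nodes; the expected code length is the sum of the merged weights.
merge 6/245 + 11/245 → 17/245
merge 17/245 + 33/245 → 10/49
merge 8/49 + 44/245 → 12/35
merge 10/49 + 53/245 → 103/245
merge 58/245 + 12/35 → 142/245
merge 103/245 + 142/245 → 1
L = 17/245 + 10/49 + 12/35 + 103/245 + 142/245 + 1 = 641/245 ≈ 2.616 bits/symbol.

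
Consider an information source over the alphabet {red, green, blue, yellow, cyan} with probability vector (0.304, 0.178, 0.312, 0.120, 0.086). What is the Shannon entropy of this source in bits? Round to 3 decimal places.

2.161 bits

H = −Σ pᵢ log₂ pᵢ.
−0.304·log₂(0.304) = 0.5222
−0.178·log₂(0.178) = 0.4432
−0.312·log₂(0.312) = 0.5243
−0.120·log₂(0.120) = 0.3671
−0.086·log₂(0.086) = 0.3044
Sum ≈ 2.1612 → 2.161 bits.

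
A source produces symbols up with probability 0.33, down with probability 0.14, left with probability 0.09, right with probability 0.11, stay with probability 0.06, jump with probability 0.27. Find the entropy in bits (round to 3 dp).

2.341 bits

H = −Σ pᵢ log₂ pᵢ.
−0.33·log₂(0.33) = 0.5278
−0.14·log₂(0.14) = 0.3971
−0.09·log₂(0.09) = 0.3127
−0.11·log₂(0.11) = 0.3503
−0.06·log₂(0.06) = 0.2435
−0.27·log₂(0.27) = 0.5100
Sum ≈ 2.3414 → 2.341 bits.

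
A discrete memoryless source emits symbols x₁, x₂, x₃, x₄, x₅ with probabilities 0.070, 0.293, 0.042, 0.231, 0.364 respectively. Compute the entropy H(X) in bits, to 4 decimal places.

H = −Σ pᵢ log₂ pᵢ.
−0.070·log₂(0.070) = 0.2686
−0.293·log₂(0.293) = 0.5189
−0.042·log₂(0.042) = 0.1921
−0.231·log₂(0.231) = 0.4883
−0.364·log₂(0.364) = 0.5307
Sum ≈ 1.9986 → 1.9986 bits.

1.9986 bits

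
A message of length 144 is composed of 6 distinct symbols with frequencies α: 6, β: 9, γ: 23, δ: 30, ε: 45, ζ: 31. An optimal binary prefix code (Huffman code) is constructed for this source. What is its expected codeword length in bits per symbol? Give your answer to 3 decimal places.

Probabilities are the counts divided by 144.
Repeatedly combine the two least-probable nodes; the expected code length is the sum of the merged weights.
merge 1/24 + 1/16 → 5/48
merge 5/48 + 23/144 → 19/72
merge 5/24 + 31/144 → 61/144
merge 19/72 + 5/16 → 83/144
merge 61/144 + 83/144 → 1
L = 5/48 + 19/72 + 61/144 + 83/144 + 1 = 341/144 ≈ 2.368 bits/symbol.

2.368 bits/symbol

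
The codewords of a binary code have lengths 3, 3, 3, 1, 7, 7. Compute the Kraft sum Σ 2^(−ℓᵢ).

With common denominator 2^7 = 128: Σ 2^(−ℓᵢ) = 16/128 + 16/128 + 16/128 + 64/128 + 1/128 + 1/128 = 114/128 = 0.890625.

0.890625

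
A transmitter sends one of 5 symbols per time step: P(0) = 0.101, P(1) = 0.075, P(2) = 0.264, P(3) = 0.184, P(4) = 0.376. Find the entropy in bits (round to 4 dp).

2.1016 bits

H = −Σ pᵢ log₂ pᵢ.
−0.101·log₂(0.101) = 0.3341
−0.075·log₂(0.075) = 0.2803
−0.264·log₂(0.264) = 0.5072
−0.184·log₂(0.184) = 0.4494
−0.376·log₂(0.376) = 0.5306
Sum ≈ 2.1016 → 2.1016 bits.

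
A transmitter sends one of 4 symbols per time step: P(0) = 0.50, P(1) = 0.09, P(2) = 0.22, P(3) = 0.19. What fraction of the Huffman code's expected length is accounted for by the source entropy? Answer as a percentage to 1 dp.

Entropy H = −Σ p log₂ p ≈ 1.7485 bits.
Huffman merges: 9/100+19/100→7/25; 11/50+7/25→1/2; 1/2+1/2→1. L = 89/50 ≈ 1.7800.
Efficiency = H/L = 1.7485/1.7800 = 98.2%.

98.2%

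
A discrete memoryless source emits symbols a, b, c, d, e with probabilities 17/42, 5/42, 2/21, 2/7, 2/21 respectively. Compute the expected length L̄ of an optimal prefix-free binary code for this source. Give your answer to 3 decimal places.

2.095 bits/symbol

Repeatedly combine the two least-probable nodes; the expected code length is the sum of the merged weights.
merge 2/21 + 2/21 → 4/21
merge 5/42 + 4/21 → 13/42
merge 2/7 + 13/42 → 25/42
merge 17/42 + 25/42 → 1
L = 4/21 + 13/42 + 25/42 + 1 = 44/21 ≈ 2.095 bits/symbol.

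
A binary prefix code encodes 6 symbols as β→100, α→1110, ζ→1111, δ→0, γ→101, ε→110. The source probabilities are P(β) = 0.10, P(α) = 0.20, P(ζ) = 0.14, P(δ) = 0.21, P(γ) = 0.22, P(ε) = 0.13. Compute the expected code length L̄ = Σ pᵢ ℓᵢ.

2.92 bits/symbol

L̄ = Σ pᵢ·ℓᵢ = 0.10·3 + 0.20·4 + 0.14·4 + 0.21·1 + 0.22·3 + 0.13·3 = 2.92 bits/symbol.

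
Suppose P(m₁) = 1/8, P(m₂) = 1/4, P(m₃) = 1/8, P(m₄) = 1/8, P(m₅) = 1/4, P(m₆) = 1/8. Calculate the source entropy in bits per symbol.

Each probability is a power of 1/2, so log₂(1/p) is an integer.
H = Σ p·log₂(1/p) = 1/8·3 + 1/4·2 + 1/8·3 + 1/8·3 + 1/4·2 + 1/8·3 = 2.5 bits.

2.5 bits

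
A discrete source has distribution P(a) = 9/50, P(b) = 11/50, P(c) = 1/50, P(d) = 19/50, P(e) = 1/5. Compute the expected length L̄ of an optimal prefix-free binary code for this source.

Repeatedly combine the two least-probable nodes; the expected code length is the sum of the merged weights.
merge 1/50 + 9/50 → 1/5
merge 1/5 + 1/5 → 2/5
merge 11/50 + 19/50 → 3/5
merge 2/5 + 3/5 → 1
L = 1/5 + 2/5 + 3/5 + 1 = 11/5 = 2.2 bits/symbol.

2.2 bits/symbol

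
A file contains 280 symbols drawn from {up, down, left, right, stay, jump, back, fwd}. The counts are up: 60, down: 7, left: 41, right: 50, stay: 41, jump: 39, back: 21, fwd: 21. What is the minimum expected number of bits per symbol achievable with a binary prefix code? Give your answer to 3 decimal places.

Probabilities are the counts divided by 280.
Repeatedly combine the two least-probable nodes; the expected code length is the sum of the merged weights.
merge 1/40 + 3/40 → 1/10
merge 3/40 + 1/10 → 7/40
merge 39/280 + 41/280 → 2/7
merge 41/280 + 7/40 → 9/28
merge 5/28 + 3/14 → 11/28
merge 2/7 + 9/28 → 17/28
merge 11/28 + 17/28 → 1
L = 1/10 + 7/40 + 2/7 + 9/28 + 11/28 + 17/28 + 1 = 807/280 ≈ 2.882 bits/symbol.

2.882 bits/symbol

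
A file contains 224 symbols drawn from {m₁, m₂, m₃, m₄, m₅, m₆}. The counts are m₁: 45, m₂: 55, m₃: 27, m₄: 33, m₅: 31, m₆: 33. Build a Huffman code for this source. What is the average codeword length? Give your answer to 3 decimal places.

Probabilities are the counts divided by 224.
Repeatedly combine the two least-probable nodes; the expected code length is the sum of the merged weights.
merge 27/224 + 31/224 → 29/112
merge 33/224 + 33/224 → 33/112
merge 45/224 + 55/224 → 25/56
merge 29/112 + 33/112 → 31/56
merge 25/56 + 31/56 → 1
L = 29/112 + 33/112 + 25/56 + 31/56 + 1 = 143/56 ≈ 2.554 bits/symbol.

2.554 bits/symbol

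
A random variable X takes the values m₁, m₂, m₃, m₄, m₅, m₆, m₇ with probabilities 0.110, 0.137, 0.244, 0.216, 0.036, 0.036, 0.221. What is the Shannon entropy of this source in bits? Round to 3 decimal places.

2.544 bits

H = −Σ pᵢ log₂ pᵢ.
−0.110·log₂(0.110) = 0.3503
−0.137·log₂(0.137) = 0.3929
−0.244·log₂(0.244) = 0.4966
−0.216·log₂(0.216) = 0.4776
−0.036·log₂(0.036) = 0.1727
−0.036·log₂(0.036) = 0.1727
−0.221·log₂(0.221) = 0.4813
Sum ≈ 2.5439 → 2.544 bits.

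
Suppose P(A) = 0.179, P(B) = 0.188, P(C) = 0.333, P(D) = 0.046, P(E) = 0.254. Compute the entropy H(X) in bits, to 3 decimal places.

H = −Σ pᵢ log₂ pᵢ.
−0.179·log₂(0.179) = 0.4443
−0.188·log₂(0.188) = 0.4533
−0.333·log₂(0.333) = 0.5283
−0.046·log₂(0.046) = 0.2043
−0.254·log₂(0.254) = 0.5022
Sum ≈ 2.1324 → 2.132 bits.

2.132 bits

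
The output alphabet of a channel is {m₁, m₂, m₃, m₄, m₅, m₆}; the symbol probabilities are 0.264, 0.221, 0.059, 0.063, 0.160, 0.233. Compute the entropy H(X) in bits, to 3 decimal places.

2.393 bits

H = −Σ pᵢ log₂ pᵢ.
−0.264·log₂(0.264) = 0.5072
−0.221·log₂(0.221) = 0.4813
−0.059·log₂(0.059) = 0.2409
−0.063·log₂(0.063) = 0.2513
−0.160·log₂(0.160) = 0.4230
−0.233·log₂(0.233) = 0.4897
Sum ≈ 2.3934 → 2.393 bits.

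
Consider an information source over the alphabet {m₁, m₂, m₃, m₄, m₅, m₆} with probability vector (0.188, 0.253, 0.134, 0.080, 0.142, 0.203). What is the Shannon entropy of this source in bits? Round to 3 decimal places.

H = −Σ pᵢ log₂ pᵢ.
−0.188·log₂(0.188) = 0.4533
−0.253·log₂(0.253) = 0.5016
−0.134·log₂(0.134) = 0.3886
−0.080·log₂(0.080) = 0.2915
−0.142·log₂(0.142) = 0.3999
−0.203·log₂(0.203) = 0.4670
Sum ≈ 2.5019 → 2.502 bits.

2.502 bits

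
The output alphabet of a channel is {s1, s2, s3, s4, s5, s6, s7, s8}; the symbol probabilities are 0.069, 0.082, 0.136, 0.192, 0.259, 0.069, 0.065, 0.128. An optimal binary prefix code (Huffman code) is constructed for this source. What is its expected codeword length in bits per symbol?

Repeatedly combine the two least-probable nodes; the expected code length is the sum of the merged weights.
merge 13/200 + 69/1000 → 67/500
merge 69/1000 + 41/500 → 151/1000
merge 16/125 + 67/500 → 131/500
merge 17/125 + 151/1000 → 287/1000
merge 24/125 + 259/1000 → 451/1000
merge 131/500 + 287/1000 → 549/1000
merge 451/1000 + 549/1000 → 1
L = 67/500 + 151/1000 + 131/500 + 287/1000 + 451/1000 + 549/1000 + 1 = 1417/500 = 2.834 bits/symbol.

2.834 bits/symbol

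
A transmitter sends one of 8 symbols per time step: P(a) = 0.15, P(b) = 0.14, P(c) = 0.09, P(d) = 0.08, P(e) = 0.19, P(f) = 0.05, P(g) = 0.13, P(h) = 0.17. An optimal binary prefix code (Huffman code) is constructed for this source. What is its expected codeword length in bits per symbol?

2.94 bits/symbol

Repeatedly combine the two least-probable nodes; the expected code length is the sum of the merged weights.
merge 1/20 + 2/25 → 13/100
merge 9/100 + 13/100 → 11/50
merge 13/100 + 7/50 → 27/100
merge 3/20 + 17/100 → 8/25
merge 19/100 + 11/50 → 41/100
merge 27/100 + 8/25 → 59/100
merge 41/100 + 59/100 → 1
L = 13/100 + 11/50 + 27/100 + 8/25 + 41/100 + 59/100 + 1 = 147/50 = 2.94 bits/symbol.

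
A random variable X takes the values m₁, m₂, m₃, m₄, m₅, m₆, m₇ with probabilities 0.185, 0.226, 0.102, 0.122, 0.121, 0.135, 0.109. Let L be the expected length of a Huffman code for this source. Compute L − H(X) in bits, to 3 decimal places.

Entropy H = −Σ p log₂ p ≈ 2.7487 bits.
Huffman merges: 51/500+109/1000→211/1000; 121/1000+61/500→243/1000; 27/200+37/200→8/25; 211/1000+113/500→437/1000; 243/1000+8/25→563/1000; 437/1000+563/1000→1. L = 1387/500 ≈ 2.7740.
L − H = 2.7740 − 2.7487 = 0.025 bits.

0.025 bits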